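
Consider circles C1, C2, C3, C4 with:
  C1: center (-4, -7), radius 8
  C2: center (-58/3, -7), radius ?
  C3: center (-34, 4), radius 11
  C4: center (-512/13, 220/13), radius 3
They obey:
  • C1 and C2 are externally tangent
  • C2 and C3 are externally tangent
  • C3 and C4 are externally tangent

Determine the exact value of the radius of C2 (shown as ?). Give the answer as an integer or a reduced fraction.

22/3

1. [ext C1·C2]  r_C2² + 16r_C2 − 1540/9 = 0  ⇒  r_C2 = 22/3 (r>0 drops 1)
2. [ext C2·C3]  r_C2² + 22r_C2 − 1936/9 = 0  ⇒  r_C2 = 22/3 (r>0 drops 1)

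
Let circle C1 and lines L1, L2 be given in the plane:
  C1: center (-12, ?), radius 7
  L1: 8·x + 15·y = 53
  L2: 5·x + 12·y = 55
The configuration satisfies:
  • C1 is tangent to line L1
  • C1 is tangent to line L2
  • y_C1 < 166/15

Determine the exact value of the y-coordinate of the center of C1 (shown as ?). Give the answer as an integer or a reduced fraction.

2

1. [C1‖L1]  y_C1² − (298/15)y_C1 + 536/15 = 0  ⇒  y_C1 = 2 or 268/15
2. [C1‖L2]  y_C1² − (115/6)y_C1 + 103/3 = 0  ⇒  y_C1 = 2 or 103/6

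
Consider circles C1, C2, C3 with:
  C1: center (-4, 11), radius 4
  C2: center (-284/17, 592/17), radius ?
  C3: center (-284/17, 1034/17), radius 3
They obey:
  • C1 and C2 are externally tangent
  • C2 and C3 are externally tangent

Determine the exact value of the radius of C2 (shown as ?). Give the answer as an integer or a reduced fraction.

1. [ext C1·C2]  r_C2² + 8r_C2 − 713 = 0  ⇒  r_C2 = 23 (r>0 drops 1)
2. [ext C2·C3]  r_C2² + 6r_C2 − 667 = 0  ⇒  r_C2 = 23 (r>0 drops 1)

23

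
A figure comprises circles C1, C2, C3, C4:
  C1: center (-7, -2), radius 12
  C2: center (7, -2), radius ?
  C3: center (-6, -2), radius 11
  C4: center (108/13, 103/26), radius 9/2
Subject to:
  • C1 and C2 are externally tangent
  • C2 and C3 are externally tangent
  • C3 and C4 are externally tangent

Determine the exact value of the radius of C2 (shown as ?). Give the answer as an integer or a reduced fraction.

2

1. [ext C1·C2]  r_C2² + 24r_C2 − 52 = 0  ⇒  r_C2 = 2 (r>0 drops 1)
2. [ext C2·C3]  r_C2² + 22r_C2 − 48 = 0  ⇒  r_C2 = 2 (r>0 drops 1)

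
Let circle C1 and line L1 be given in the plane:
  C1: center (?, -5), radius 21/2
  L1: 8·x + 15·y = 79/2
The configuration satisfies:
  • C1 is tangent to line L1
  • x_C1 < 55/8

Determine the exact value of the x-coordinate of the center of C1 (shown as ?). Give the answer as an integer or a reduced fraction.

1. [C1‖L1]  x_C1² − (229/8)x_C1 − 293 = 0  ⇒  x_C1 = -8 or 293/8
2. given x_C1 < 55/8: keep -8

-8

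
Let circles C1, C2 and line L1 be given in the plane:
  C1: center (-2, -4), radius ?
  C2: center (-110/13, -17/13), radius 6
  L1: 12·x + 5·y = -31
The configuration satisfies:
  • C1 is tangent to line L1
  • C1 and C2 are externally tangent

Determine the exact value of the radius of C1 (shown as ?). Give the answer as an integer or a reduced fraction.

1

1. [C1‖L1]  r_C1² − 1 = 0  ⇒  r_C1 = 1 (r>0 drops 1)
2. [ext C1·C2]  r_C1² + 12r_C1 − 13 = 0  ⇒  r_C1 = 1 (r>0 drops 1)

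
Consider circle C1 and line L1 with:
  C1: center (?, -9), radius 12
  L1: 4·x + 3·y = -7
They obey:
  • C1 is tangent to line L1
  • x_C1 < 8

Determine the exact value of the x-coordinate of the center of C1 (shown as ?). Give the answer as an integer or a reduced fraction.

-10

1. [C1‖L1]  x_C1² − 10x_C1 − 200 = 0  ⇒  x_C1 = -10 or 20
2. given x_C1 < 8: keep -10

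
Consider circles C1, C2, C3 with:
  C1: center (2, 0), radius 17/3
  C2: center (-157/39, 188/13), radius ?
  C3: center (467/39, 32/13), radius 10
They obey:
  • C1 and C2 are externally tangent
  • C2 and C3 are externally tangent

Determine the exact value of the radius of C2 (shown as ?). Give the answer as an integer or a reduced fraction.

10

1. [ext C1·C2]  r_C2² + (34/3)r_C2 − 640/3 = 0  ⇒  r_C2 = 10 (r>0 drops 1)
2. [ext C2·C3]  r_C2² + 20r_C2 − 300 = 0  ⇒  r_C2 = 10 (r>0 drops 1)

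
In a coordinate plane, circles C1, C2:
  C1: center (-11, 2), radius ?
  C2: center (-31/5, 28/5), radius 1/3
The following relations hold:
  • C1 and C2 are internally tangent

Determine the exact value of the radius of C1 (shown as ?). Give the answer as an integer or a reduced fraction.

19/3

1. [int C1,C2]  r_C1² − (2/3)r_C1 − 323/9 = 0  ⇒  r_C1 = 19/3 (r>0 drops 1)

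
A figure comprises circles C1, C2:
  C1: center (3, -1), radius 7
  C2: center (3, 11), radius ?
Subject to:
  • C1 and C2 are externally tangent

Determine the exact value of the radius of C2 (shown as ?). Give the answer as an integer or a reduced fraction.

1. [ext C1·C2]  r_C2² + 14r_C2 − 95 = 0  ⇒  r_C2 = 5 (r>0 drops 1)

5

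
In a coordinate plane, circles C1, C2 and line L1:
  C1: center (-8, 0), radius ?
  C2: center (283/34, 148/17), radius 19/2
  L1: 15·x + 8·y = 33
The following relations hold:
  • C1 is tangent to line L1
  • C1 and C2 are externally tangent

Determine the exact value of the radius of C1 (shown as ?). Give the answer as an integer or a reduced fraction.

9

1. [C1‖L1]  r_C1² − 81 = 0  ⇒  r_C1 = 9 (r>0 drops 1)
2. [ext C1·C2]  r_C1² + 19r_C1 − 252 = 0  ⇒  r_C1 = 9 (r>0 drops 1)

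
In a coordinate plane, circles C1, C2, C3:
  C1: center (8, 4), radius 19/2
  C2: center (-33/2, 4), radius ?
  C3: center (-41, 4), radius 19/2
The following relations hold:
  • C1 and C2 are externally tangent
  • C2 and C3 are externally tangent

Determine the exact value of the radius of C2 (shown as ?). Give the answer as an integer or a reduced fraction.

1. [ext C1·C2]  r_C2² + 19r_C2 − 510 = 0  ⇒  r_C2 = 15 (r>0 drops 1)
2. [ext C2·C3]  r_C2² + 19r_C2 − 510 = 0  ⇒  r_C2 = 15 (r>0 drops 1)

15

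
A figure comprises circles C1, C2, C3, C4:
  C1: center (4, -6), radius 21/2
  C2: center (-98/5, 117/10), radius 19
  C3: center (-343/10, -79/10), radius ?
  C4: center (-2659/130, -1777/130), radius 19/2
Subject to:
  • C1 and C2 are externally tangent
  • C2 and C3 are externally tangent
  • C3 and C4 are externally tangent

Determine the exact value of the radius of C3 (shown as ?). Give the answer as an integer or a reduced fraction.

11/2

1. [ext C2·C3]  r_C3² + 38r_C3 − 957/4 = 0  ⇒  r_C3 = 11/2 (r>0 drops 1)
2. [ext C3·C4]  r_C3² + 19r_C3 − 539/4 = 0  ⇒  r_C3 = 11/2 (r>0 drops 1)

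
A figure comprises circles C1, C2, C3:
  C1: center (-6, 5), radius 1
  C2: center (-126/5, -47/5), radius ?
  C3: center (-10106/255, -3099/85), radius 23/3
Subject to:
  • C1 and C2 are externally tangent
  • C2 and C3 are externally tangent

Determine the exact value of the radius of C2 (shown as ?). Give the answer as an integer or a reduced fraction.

23

1. [ext C1·C2]  r_C2² + 2r_C2 − 575 = 0  ⇒  r_C2 = 23 (r>0 drops 1)
2. [ext C2·C3]  r_C2² + (46/3)r_C2 − 2645/3 = 0  ⇒  r_C2 = 23 (r>0 drops 1)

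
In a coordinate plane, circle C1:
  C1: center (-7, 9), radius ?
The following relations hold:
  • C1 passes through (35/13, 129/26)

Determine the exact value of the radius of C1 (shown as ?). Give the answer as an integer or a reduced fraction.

21/2

1. [C1∋P]  r_C1² − 441/4 = 0  ⇒  r_C1 = 21/2 (r>0 drops 1)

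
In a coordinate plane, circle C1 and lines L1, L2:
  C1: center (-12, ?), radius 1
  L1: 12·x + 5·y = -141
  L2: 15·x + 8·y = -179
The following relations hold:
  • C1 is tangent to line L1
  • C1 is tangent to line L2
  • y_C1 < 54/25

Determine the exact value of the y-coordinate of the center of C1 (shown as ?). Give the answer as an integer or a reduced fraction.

-2

1. [C1‖L1]  y_C1² − (6/5)y_C1 − 32/5 = 0  ⇒  y_C1 = -2 or 16/5
2. [C1‖L2]  y_C1² − (1/4)y_C1 − 9/2 = 0  ⇒  y_C1 = -2 or 9/4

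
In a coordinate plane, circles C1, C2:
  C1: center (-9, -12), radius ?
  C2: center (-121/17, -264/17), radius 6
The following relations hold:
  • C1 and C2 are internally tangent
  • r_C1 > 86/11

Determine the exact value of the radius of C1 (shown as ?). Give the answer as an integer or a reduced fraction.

10

1. [int C1,C2]  r_C1² − 12r_C1 + 20 = 0  ⇒  r_C1 = 2 or 10
2. given r_C1 > 86/11: keep 10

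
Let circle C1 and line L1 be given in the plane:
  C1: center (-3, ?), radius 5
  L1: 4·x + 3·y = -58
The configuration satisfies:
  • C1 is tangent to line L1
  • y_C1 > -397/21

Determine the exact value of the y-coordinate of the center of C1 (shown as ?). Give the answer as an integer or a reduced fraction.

-7

1. [C1‖L1]  y_C1² + (92/3)y_C1 + 497/3 = 0  ⇒  y_C1 = -71/3 or -7
2. given y_C1 > -397/21: keep -7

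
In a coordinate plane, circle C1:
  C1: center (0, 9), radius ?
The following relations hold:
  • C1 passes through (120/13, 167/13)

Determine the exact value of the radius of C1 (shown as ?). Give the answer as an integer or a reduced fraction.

10

1. [C1∋P]  r_C1² − 100 = 0  ⇒  r_C1 = 10 (r>0 drops 1)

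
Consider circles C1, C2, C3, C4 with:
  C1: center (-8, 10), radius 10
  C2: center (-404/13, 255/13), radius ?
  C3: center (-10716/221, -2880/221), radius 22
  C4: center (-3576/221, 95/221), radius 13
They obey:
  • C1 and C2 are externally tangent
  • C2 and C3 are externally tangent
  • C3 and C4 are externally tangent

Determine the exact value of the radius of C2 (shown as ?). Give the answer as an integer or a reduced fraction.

15

1. [ext C1·C2]  r_C2² + 20r_C2 − 525 = 0  ⇒  r_C2 = 15 (r>0 drops 1)
2. [ext C2·C3]  r_C2² + 44r_C2 − 885 = 0  ⇒  r_C2 = 15 (r>0 drops 1)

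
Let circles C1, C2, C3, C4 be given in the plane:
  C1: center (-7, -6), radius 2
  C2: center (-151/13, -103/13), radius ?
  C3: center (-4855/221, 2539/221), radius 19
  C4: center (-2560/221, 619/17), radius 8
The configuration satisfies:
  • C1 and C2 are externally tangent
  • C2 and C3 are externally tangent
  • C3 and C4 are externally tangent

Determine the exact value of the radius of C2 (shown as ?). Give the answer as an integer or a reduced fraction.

1. [ext C1·C2]  r_C2² + 4r_C2 − 21 = 0  ⇒  r_C2 = 3 (r>0 drops 1)
2. [ext C2·C3]  r_C2² + 38r_C2 − 123 = 0  ⇒  r_C2 = 3 (r>0 drops 1)

3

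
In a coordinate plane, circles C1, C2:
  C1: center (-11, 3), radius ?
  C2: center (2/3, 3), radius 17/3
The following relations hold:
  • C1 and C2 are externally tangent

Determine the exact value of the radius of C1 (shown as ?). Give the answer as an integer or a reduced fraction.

1. [ext C1·C2]  r_C1² + (34/3)r_C1 − 104 = 0  ⇒  r_C1 = 6 (r>0 drops 1)

6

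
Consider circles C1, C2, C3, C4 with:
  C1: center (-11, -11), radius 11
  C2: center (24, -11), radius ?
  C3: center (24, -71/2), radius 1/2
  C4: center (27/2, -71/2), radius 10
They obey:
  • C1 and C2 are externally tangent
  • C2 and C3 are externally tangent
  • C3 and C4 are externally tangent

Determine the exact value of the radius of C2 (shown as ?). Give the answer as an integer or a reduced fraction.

24

1. [ext C1·C2]  r_C2² + 22r_C2 − 1104 = 0  ⇒  r_C2 = 24 (r>0 drops 1)
2. [ext C2·C3]  r_C2² + 1r_C2 − 600 = 0  ⇒  r_C2 = 24 (r>0 drops 1)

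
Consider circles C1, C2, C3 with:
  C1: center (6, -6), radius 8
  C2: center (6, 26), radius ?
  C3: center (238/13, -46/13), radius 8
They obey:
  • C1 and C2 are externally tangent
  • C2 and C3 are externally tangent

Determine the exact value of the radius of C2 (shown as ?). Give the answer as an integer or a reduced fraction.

1. [ext C1·C2]  r_C2² + 16r_C2 − 960 = 0  ⇒  r_C2 = 24 (r>0 drops 1)
2. [ext C2·C3]  r_C2² + 16r_C2 − 960 = 0  ⇒  r_C2 = 24 (r>0 drops 1)

24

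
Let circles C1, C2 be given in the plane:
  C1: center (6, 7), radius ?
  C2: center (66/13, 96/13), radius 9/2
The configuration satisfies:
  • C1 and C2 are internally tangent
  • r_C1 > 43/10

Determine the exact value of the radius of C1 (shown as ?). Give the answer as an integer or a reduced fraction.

11/2

1. [int C1,C2]  r_C1² − 9r_C1 + 77/4 = 0  ⇒  r_C1 = 7/2 or 11/2
2. given r_C1 > 43/10: keep 11/2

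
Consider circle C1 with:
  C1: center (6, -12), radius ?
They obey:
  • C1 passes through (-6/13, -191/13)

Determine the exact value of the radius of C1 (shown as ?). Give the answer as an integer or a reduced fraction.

1. [C1∋P]  r_C1² − 49 = 0  ⇒  r_C1 = 7 (r>0 drops 1)

7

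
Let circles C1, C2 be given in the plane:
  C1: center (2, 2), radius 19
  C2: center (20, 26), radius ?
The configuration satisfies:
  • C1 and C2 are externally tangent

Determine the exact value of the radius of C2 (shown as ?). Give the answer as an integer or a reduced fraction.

11

1. [ext C1·C2]  r_C2² + 38r_C2 − 539 = 0  ⇒  r_C2 = 11 (r>0 drops 1)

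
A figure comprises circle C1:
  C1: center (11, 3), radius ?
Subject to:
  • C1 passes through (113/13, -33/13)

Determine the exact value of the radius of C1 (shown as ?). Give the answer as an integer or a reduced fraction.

6

1. [C1∋P]  r_C1² − 36 = 0  ⇒  r_C1 = 6 (r>0 drops 1)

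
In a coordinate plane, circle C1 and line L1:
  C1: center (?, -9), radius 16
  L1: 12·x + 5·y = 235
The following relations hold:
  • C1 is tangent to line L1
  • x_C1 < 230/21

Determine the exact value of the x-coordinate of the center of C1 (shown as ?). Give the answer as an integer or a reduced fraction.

1. [C1‖L1]  x_C1² − (140/3)x_C1 + 244 = 0  ⇒  x_C1 = 6 or 122/3
2. given x_C1 < 230/21: keep 6

6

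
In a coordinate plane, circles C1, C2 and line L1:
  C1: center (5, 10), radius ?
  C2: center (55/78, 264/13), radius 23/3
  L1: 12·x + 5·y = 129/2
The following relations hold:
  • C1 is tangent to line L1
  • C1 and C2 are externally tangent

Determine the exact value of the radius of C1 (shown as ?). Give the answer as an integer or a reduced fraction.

7/2

1. [C1‖L1]  r_C1² − 49/4 = 0  ⇒  r_C1 = 7/2 (r>0 drops 1)
2. [ext C1·C2]  r_C1² + (46/3)r_C1 − 791/12 = 0  ⇒  r_C1 = 7/2 (r>0 drops 1)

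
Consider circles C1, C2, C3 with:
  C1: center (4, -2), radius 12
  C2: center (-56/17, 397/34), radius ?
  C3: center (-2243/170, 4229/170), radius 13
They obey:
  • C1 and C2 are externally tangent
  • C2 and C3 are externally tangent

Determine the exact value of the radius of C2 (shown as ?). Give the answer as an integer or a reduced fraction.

7/2

1. [ext C1·C2]  r_C2² + 24r_C2 − 385/4 = 0  ⇒  r_C2 = 7/2 (r>0 drops 1)
2. [ext C2·C3]  r_C2² + 26r_C2 − 413/4 = 0  ⇒  r_C2 = 7/2 (r>0 drops 1)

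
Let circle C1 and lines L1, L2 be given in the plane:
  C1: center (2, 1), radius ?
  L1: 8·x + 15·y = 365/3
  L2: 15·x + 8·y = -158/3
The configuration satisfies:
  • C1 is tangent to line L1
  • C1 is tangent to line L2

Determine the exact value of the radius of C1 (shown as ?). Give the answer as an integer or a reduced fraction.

16/3

1. [C1‖L1]  r_C1² − 256/9 = 0  ⇒  r_C1 = 16/3 (r>0 drops 1)
2. [C1‖L2]  r_C1² − 256/9 = 0  ⇒  r_C1 = 16/3 (r>0 drops 1)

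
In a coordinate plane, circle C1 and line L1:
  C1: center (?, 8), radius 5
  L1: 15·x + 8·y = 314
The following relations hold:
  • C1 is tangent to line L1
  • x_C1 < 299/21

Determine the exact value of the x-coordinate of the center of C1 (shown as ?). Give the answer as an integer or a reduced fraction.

1. [C1‖L1]  x_C1² − (100/3)x_C1 + 737/3 = 0  ⇒  x_C1 = 11 or 67/3
2. given x_C1 < 299/21: keep 11

11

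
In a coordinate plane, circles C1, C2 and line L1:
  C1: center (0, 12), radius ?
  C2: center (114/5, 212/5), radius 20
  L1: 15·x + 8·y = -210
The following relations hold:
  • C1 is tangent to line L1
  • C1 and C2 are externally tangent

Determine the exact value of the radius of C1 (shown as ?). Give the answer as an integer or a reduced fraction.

18

1. [C1‖L1]  r_C1² − 324 = 0  ⇒  r_C1 = 18 (r>0 drops 1)
2. [ext C1·C2]  r_C1² + 40r_C1 − 1044 = 0  ⇒  r_C1 = 18 (r>0 drops 1)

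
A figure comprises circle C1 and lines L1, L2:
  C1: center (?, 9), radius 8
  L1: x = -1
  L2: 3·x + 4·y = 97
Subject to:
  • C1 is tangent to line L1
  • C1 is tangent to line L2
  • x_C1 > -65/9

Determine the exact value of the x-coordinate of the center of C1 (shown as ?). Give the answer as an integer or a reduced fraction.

7

1. [C1‖L1]  x_C1² + 2x_C1 − 63 = 0  ⇒  x_C1 = -9 or 7
2. [C1‖L2]  x_C1² − (122/3)x_C1 + 707/3 = 0  ⇒  x_C1 = 7 or 101/3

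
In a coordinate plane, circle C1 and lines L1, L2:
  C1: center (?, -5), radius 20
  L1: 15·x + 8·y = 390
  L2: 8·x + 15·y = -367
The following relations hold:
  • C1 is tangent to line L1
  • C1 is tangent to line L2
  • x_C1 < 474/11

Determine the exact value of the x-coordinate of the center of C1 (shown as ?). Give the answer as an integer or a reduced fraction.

6

1. [C1‖L1]  x_C1² − (172/3)x_C1 + 308 = 0  ⇒  x_C1 = 6 or 154/3
2. [C1‖L2]  x_C1² + 73x_C1 − 474 = 0  ⇒  x_C1 = -79 or 6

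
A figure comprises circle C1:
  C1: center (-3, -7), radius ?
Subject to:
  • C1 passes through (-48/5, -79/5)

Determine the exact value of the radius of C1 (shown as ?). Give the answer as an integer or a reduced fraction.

1. [C1∋P]  r_C1² − 121 = 0  ⇒  r_C1 = 11 (r>0 drops 1)

11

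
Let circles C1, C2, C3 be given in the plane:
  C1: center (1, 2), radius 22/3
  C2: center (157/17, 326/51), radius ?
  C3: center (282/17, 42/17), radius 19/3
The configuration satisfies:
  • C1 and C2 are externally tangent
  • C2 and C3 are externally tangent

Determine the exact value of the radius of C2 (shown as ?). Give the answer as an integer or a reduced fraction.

1. [ext C1·C2]  r_C2² + (44/3)r_C2 − 100/3 = 0  ⇒  r_C2 = 2 (r>0 drops 1)
2. [ext C2·C3]  r_C2² + (38/3)r_C2 − 88/3 = 0  ⇒  r_C2 = 2 (r>0 drops 1)

2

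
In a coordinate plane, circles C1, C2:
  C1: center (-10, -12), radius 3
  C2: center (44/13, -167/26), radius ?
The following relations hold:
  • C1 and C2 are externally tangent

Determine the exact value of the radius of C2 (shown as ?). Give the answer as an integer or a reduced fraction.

1. [ext C1·C2]  r_C2² + 6r_C2 − 805/4 = 0  ⇒  r_C2 = 23/2 (r>0 drops 1)

23/2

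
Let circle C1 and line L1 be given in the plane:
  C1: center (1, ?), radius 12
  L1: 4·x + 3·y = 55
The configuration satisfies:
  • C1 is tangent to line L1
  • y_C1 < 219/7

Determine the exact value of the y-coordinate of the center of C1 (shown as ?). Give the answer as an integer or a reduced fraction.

1. [C1‖L1]  y_C1² − 34y_C1 − 111 = 0  ⇒  y_C1 = -3 or 37
2. given y_C1 < 219/7: keep -3

-3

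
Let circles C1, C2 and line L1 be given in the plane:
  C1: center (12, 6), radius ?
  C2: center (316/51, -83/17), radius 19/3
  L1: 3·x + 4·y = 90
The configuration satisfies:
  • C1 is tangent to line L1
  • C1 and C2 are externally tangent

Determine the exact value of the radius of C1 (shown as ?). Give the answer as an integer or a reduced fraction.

1. [C1‖L1]  r_C1² − 36 = 0  ⇒  r_C1 = 6 (r>0 drops 1)
2. [ext C1·C2]  r_C1² + (38/3)r_C1 − 112 = 0  ⇒  r_C1 = 6 (r>0 drops 1)

6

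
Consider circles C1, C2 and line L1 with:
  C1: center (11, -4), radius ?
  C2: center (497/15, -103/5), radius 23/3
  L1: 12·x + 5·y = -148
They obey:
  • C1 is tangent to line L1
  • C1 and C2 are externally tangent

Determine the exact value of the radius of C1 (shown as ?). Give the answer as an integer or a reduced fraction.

20

1. [C1‖L1]  r_C1² − 400 = 0  ⇒  r_C1 = 20 (r>0 drops 1)
2. [ext C1·C2]  r_C1² + (46/3)r_C1 − 2120/3 = 0  ⇒  r_C1 = 20 (r>0 drops 1)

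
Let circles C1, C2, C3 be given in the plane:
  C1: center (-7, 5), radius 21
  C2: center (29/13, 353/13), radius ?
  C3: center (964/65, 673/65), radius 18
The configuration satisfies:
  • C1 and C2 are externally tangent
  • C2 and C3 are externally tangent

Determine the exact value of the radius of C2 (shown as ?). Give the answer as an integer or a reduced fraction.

3

1. [ext C1·C2]  r_C2² + 42r_C2 − 135 = 0  ⇒  r_C2 = 3 (r>0 drops 1)
2. [ext C2·C3]  r_C2² + 36r_C2 − 117 = 0  ⇒  r_C2 = 3 (r>0 drops 1)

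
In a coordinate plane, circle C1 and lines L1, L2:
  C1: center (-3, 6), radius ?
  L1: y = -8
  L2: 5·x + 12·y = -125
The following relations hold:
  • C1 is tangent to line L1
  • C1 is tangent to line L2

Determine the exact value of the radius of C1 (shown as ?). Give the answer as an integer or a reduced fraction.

1. [C1‖L1]  r_C1² − 196 = 0  ⇒  r_C1 = 14 (r>0 drops 1)
2. [C1‖L2]  r_C1² − 196 = 0  ⇒  r_C1 = 14 (r>0 drops 1)

14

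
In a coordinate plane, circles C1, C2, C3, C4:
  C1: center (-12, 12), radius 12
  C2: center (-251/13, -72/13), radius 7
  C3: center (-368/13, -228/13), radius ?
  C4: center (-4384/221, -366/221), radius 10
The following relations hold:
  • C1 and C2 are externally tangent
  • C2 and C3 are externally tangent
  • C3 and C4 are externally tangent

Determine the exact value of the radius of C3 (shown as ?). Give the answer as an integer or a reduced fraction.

1. [ext C2·C3]  r_C3² + 14r_C3 − 176 = 0  ⇒  r_C3 = 8 (r>0 drops 1)
2. [ext C3·C4]  r_C3² + 20r_C3 − 224 = 0  ⇒  r_C3 = 8 (r>0 drops 1)

8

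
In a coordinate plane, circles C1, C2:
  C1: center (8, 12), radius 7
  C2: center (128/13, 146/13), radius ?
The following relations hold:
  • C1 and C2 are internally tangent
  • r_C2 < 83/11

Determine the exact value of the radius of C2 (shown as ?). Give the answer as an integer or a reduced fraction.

5

1. [int C1,C2]  r_C2² − 14r_C2 + 45 = 0  ⇒  r_C2 = 5 or 9
2. given r_C2 < 83/11: keep 5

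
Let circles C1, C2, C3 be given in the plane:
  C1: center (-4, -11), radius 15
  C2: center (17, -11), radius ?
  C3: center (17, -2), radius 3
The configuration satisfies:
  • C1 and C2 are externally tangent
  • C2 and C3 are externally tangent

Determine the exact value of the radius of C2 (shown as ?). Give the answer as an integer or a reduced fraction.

1. [ext C1·C2]  r_C2² + 30r_C2 − 216 = 0  ⇒  r_C2 = 6 (r>0 drops 1)
2. [ext C2·C3]  r_C2² + 6r_C2 − 72 = 0  ⇒  r_C2 = 6 (r>0 drops 1)

6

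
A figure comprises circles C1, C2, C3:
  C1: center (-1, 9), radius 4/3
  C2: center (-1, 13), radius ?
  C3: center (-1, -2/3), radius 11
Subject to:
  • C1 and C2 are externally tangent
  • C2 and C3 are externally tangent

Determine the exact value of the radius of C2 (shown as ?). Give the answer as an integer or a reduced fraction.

1. [ext C1·C2]  r_C2² + (8/3)r_C2 − 128/9 = 0  ⇒  r_C2 = 8/3 (r>0 drops 1)
2. [ext C2·C3]  r_C2² + 22r_C2 − 592/9 = 0  ⇒  r_C2 = 8/3 (r>0 drops 1)

8/3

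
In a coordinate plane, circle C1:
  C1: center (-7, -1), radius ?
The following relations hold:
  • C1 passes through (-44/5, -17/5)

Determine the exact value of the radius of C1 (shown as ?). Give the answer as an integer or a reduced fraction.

3

1. [C1∋P]  r_C1² − 9 = 0  ⇒  r_C1 = 3 (r>0 drops 1)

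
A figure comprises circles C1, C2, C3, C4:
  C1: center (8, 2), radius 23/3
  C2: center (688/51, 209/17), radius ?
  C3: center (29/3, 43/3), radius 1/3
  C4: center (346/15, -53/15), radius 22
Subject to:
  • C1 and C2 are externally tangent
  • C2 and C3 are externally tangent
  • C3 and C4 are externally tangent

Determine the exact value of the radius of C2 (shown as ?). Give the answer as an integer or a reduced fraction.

4

1. [ext C1·C2]  r_C2² + (46/3)r_C2 − 232/3 = 0  ⇒  r_C2 = 4 (r>0 drops 1)
2. [ext C2·C3]  r_C2² + (2/3)r_C2 − 56/3 = 0  ⇒  r_C2 = 4 (r>0 drops 1)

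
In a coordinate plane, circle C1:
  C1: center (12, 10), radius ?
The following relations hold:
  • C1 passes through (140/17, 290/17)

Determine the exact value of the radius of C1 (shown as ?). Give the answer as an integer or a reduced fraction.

1. [C1∋P]  r_C1² − 64 = 0  ⇒  r_C1 = 8 (r>0 drops 1)

8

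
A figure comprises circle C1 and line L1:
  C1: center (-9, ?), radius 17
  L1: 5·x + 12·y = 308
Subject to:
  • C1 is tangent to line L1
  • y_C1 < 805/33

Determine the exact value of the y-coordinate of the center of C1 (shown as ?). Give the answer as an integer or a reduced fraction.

11

1. [C1‖L1]  y_C1² − (353/6)y_C1 + 3157/6 = 0  ⇒  y_C1 = 11 or 287/6
2. given y_C1 < 805/33: keep 11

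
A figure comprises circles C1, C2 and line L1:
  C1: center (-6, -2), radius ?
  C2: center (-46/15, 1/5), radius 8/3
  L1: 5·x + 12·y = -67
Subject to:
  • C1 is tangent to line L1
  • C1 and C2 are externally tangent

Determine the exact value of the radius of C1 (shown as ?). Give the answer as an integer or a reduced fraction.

1

1. [C1‖L1]  r_C1² − 1 = 0  ⇒  r_C1 = 1 (r>0 drops 1)
2. [ext C1·C2]  r_C1² + (16/3)r_C1 − 19/3 = 0  ⇒  r_C1 = 1 (r>0 drops 1)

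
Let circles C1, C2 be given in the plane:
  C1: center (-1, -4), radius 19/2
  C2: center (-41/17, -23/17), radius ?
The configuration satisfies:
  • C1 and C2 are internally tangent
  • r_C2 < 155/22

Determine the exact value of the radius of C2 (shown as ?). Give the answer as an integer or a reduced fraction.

13/2

1. [int C1,C2]  r_C2² − 19r_C2 + 325/4 = 0  ⇒  r_C2 = 13/2 or 25/2
2. given r_C2 < 155/22: keep 13/2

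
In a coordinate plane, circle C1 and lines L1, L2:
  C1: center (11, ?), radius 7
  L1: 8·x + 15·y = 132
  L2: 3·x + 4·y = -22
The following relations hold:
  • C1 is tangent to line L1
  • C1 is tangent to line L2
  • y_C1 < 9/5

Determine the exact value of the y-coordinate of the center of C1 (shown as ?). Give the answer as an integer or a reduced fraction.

-5

1. [C1‖L1]  y_C1² − (88/15)y_C1 − 163/3 = 0  ⇒  y_C1 = -5 or 163/15
2. [C1‖L2]  y_C1² + (55/2)y_C1 + 225/2 = 0  ⇒  y_C1 = -45/2 or -5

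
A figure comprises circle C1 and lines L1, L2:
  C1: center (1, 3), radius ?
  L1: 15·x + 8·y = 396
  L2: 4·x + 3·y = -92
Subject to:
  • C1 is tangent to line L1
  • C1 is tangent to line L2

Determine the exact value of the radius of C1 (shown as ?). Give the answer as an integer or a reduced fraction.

1. [C1‖L1]  r_C1² − 441 = 0  ⇒  r_C1 = 21 (r>0 drops 1)
2. [C1‖L2]  r_C1² − 441 = 0  ⇒  r_C1 = 21 (r>0 drops 1)

21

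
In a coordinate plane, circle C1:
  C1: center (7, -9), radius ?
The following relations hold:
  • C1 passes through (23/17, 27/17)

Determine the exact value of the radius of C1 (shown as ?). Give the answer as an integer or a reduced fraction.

12

1. [C1∋P]  r_C1² − 144 = 0  ⇒  r_C1 = 12 (r>0 drops 1)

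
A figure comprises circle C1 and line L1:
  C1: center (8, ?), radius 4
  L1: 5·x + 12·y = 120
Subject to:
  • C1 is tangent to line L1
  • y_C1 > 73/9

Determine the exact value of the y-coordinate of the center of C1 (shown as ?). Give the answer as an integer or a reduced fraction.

1. [C1‖L1]  y_C1² − (40/3)y_C1 + 77/3 = 0  ⇒  y_C1 = 7/3 or 11
2. given y_C1 > 73/9: keep 11

11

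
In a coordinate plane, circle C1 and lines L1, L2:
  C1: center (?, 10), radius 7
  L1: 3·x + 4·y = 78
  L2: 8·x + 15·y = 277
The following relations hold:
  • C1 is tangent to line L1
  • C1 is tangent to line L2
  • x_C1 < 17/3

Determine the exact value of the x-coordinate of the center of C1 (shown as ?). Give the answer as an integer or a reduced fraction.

1. [C1‖L1]  x_C1² − (76/3)x_C1 + 73/3 = 0  ⇒  x_C1 = 1 or 73/3
2. [C1‖L2]  x_C1² − (127/4)x_C1 + 123/4 = 0  ⇒  x_C1 = 1 or 123/4

1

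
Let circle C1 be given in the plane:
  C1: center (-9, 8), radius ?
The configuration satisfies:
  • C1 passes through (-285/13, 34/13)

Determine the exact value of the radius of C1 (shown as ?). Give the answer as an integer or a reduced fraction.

1. [C1∋P]  r_C1² − 196 = 0  ⇒  r_C1 = 14 (r>0 drops 1)

14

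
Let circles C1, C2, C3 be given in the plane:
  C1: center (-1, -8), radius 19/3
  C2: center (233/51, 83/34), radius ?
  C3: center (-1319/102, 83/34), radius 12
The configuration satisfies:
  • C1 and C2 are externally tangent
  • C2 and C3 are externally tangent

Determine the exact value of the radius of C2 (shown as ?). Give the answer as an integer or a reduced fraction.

1. [ext C1·C2]  r_C2² + (38/3)r_C2 − 1199/12 = 0  ⇒  r_C2 = 11/2 (r>0 drops 1)
2. [ext C2·C3]  r_C2² + 24r_C2 − 649/4 = 0  ⇒  r_C2 = 11/2 (r>0 drops 1)

11/2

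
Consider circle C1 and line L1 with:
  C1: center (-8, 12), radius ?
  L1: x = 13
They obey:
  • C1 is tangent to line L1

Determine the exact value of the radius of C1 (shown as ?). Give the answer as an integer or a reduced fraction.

21

1. [C1‖L1]  r_C1² − 441 = 0  ⇒  r_C1 = 21 (r>0 drops 1)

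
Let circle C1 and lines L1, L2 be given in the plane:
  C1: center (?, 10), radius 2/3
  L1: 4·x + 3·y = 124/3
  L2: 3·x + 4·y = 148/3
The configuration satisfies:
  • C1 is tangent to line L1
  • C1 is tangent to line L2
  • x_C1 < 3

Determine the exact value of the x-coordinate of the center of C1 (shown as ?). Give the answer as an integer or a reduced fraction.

2

1. [C1‖L1]  x_C1² − (17/3)x_C1 + 22/3 = 0  ⇒  x_C1 = 2 or 11/3
2. [C1‖L2]  x_C1² − (56/9)x_C1 + 76/9 = 0  ⇒  x_C1 = 2 or 38/9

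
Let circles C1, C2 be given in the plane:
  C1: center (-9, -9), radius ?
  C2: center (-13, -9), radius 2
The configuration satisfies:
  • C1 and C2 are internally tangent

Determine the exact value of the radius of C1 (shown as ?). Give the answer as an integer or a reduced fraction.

1. [int C1,C2]  r_C1² − 4r_C1 − 12 = 0  ⇒  r_C1 = 6 (r>0 drops 1)

6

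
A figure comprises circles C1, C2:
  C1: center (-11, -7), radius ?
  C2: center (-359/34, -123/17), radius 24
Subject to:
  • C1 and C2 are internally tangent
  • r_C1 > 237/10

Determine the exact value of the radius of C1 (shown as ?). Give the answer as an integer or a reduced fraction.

49/2

1. [int C1,C2]  r_C1² − 48r_C1 + 2303/4 = 0  ⇒  r_C1 = 47/2 or 49/2
2. given r_C1 > 237/10: keep 49/2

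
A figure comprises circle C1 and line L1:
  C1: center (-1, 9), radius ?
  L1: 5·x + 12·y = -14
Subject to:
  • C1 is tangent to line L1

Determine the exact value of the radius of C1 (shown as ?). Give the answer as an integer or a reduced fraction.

1. [C1‖L1]  r_C1² − 81 = 0  ⇒  r_C1 = 9 (r>0 drops 1)

9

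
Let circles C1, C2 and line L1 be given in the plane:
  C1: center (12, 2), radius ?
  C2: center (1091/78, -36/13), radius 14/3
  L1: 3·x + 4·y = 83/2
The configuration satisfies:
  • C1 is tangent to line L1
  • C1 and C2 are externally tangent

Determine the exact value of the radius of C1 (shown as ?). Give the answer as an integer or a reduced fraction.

1/2

1. [C1‖L1]  r_C1² − 1/4 = 0  ⇒  r_C1 = 1/2 (r>0 drops 1)
2. [ext C1·C2]  r_C1² + (28/3)r_C1 − 59/12 = 0  ⇒  r_C1 = 1/2 (r>0 drops 1)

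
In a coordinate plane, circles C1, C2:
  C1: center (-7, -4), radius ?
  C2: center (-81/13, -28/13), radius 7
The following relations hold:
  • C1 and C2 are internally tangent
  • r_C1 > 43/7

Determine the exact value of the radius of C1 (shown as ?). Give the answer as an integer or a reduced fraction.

9

1. [int C1,C2]  r_C1² − 14r_C1 + 45 = 0  ⇒  r_C1 = 5 or 9
2. given r_C1 > 43/7: keep 9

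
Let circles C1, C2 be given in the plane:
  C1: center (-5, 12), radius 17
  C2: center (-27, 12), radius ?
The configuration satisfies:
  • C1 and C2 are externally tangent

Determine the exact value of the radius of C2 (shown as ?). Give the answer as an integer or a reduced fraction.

1. [ext C1·C2]  r_C2² + 34r_C2 − 195 = 0  ⇒  r_C2 = 5 (r>0 drops 1)

5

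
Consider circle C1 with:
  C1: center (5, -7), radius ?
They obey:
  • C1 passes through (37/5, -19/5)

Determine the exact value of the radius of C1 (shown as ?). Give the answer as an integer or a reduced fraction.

1. [C1∋P]  r_C1² − 16 = 0  ⇒  r_C1 = 4 (r>0 drops 1)

4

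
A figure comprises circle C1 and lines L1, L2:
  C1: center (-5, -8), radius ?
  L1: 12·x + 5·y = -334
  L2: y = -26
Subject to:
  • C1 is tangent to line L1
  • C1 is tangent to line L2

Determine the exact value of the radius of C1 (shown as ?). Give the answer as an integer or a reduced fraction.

1. [C1‖L1]  r_C1² − 324 = 0  ⇒  r_C1 = 18 (r>0 drops 1)
2. [C1‖L2]  r_C1² − 324 = 0  ⇒  r_C1 = 18 (r>0 drops 1)

18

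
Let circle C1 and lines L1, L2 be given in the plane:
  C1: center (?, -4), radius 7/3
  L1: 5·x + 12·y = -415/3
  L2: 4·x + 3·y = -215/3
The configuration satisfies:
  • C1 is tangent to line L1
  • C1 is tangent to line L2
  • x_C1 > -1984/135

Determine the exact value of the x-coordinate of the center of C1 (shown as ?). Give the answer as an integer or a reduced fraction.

-12

1. [C1‖L1]  x_C1² + (542/15)x_C1 + 1448/5 = 0  ⇒  x_C1 = -362/15 or -12
2. [C1‖L2]  x_C1² + (179/6)x_C1 + 214 = 0  ⇒  x_C1 = -107/6 or -12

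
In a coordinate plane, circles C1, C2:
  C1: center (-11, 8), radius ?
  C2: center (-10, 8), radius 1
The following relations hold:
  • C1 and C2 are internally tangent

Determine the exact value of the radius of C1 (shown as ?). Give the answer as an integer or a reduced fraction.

2

1. [int C1,C2]  r_C1² − 2r_C1 = 0  ⇒  r_C1 = 2 (r>0 drops 1)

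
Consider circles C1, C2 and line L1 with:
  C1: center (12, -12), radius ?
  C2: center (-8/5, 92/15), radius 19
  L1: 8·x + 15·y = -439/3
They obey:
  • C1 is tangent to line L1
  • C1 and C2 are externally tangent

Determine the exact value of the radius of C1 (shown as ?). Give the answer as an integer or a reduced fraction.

1. [C1‖L1]  r_C1² − 121/9 = 0  ⇒  r_C1 = 11/3 (r>0 drops 1)
2. [ext C1·C2]  r_C1² + 38r_C1 − 1375/9 = 0  ⇒  r_C1 = 11/3 (r>0 drops 1)

11/3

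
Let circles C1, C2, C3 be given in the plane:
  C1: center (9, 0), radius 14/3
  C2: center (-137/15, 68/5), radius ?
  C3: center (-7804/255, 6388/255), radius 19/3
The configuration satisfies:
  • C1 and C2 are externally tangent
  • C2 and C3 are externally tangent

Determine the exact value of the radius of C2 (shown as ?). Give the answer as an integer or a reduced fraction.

18

1. [ext C1·C2]  r_C2² + (28/3)r_C2 − 492 = 0  ⇒  r_C2 = 18 (r>0 drops 1)
2. [ext C2·C3]  r_C2² + (38/3)r_C2 − 552 = 0  ⇒  r_C2 = 18 (r>0 drops 1)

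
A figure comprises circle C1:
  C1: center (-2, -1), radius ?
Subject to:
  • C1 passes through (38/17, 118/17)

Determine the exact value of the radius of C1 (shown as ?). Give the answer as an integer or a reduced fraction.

1. [C1∋P]  r_C1² − 81 = 0  ⇒  r_C1 = 9 (r>0 drops 1)

9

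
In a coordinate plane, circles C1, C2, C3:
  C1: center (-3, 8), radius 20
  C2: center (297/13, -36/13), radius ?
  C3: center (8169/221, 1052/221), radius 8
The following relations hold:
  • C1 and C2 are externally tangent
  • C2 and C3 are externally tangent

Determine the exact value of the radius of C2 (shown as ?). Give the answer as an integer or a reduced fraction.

1. [ext C1·C2]  r_C2² + 40r_C2 − 384 = 0  ⇒  r_C2 = 8 (r>0 drops 1)
2. [ext C2·C3]  r_C2² + 16r_C2 − 192 = 0  ⇒  r_C2 = 8 (r>0 drops 1)

8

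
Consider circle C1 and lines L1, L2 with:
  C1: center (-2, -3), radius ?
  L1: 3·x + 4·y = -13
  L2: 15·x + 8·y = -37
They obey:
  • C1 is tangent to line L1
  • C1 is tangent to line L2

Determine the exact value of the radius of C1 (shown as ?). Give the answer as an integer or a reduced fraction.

1. [C1‖L1]  r_C1² − 1 = 0  ⇒  r_C1 = 1 (r>0 drops 1)
2. [C1‖L2]  r_C1² − 1 = 0  ⇒  r_C1 = 1 (r>0 drops 1)

1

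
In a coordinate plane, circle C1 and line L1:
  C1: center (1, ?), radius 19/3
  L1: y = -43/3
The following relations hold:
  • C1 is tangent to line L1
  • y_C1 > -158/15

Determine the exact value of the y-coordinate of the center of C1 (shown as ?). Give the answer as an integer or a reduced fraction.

-8

1. [C1‖L1]  y_C1² + (86/3)y_C1 + 496/3 = 0  ⇒  y_C1 = -62/3 or -8
2. given y_C1 > -158/15: keep -8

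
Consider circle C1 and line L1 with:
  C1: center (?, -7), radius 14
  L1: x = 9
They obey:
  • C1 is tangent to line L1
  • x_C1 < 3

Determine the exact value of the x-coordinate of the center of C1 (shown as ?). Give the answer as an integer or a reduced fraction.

1. [C1‖L1]  x_C1² − 18x_C1 − 115 = 0  ⇒  x_C1 = -5 or 23
2. given x_C1 < 3: keep -5

-5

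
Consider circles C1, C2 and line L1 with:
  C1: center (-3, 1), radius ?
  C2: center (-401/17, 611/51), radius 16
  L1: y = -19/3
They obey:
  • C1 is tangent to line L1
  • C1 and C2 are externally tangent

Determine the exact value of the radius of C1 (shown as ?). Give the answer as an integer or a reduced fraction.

1. [C1‖L1]  r_C1² − 484/9 = 0  ⇒  r_C1 = 22/3 (r>0 drops 1)
2. [ext C1·C2]  r_C1² + 32r_C1 − 2596/9 = 0  ⇒  r_C1 = 22/3 (r>0 drops 1)

22/3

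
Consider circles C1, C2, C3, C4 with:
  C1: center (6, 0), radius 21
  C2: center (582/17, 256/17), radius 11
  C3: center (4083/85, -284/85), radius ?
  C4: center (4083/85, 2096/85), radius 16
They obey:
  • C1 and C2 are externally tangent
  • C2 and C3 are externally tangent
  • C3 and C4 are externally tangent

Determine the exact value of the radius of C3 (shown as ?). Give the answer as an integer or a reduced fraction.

12

1. [ext C2·C3]  r_C3² + 22r_C3 − 408 = 0  ⇒  r_C3 = 12 (r>0 drops 1)
2. [ext C3·C4]  r_C3² + 32r_C3 − 528 = 0  ⇒  r_C3 = 12 (r>0 drops 1)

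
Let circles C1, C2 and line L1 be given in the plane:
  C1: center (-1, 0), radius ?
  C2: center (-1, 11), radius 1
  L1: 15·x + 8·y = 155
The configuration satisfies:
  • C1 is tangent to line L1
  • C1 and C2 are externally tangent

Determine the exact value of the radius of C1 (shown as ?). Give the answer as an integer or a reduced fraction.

10

1. [C1‖L1]  r_C1² − 100 = 0  ⇒  r_C1 = 10 (r>0 drops 1)
2. [ext C1·C2]  r_C1² + 2r_C1 − 120 = 0  ⇒  r_C1 = 10 (r>0 drops 1)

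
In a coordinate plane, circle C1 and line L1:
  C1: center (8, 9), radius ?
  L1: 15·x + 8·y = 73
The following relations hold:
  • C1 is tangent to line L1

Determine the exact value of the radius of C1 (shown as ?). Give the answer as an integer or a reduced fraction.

7

1. [C1‖L1]  r_C1² − 49 = 0  ⇒  r_C1 = 7 (r>0 drops 1)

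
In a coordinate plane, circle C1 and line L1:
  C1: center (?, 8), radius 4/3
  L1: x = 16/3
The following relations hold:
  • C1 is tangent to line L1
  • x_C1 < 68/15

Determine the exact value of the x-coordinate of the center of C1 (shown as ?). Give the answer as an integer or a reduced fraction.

1. [C1‖L1]  x_C1² − (32/3)x_C1 + 80/3 = 0  ⇒  x_C1 = 4 or 20/3
2. given x_C1 < 68/15: keep 4

4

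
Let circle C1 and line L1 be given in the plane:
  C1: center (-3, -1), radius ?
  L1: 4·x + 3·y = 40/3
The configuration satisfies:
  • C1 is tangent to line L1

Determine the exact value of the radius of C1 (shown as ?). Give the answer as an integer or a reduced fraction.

17/3

1. [C1‖L1]  r_C1² − 289/9 = 0  ⇒  r_C1 = 17/3 (r>0 drops 1)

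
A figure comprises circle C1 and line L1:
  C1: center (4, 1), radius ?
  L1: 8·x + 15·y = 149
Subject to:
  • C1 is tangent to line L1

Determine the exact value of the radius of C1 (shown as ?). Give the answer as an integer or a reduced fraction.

1. [C1‖L1]  r_C1² − 36 = 0  ⇒  r_C1 = 6 (r>0 drops 1)

6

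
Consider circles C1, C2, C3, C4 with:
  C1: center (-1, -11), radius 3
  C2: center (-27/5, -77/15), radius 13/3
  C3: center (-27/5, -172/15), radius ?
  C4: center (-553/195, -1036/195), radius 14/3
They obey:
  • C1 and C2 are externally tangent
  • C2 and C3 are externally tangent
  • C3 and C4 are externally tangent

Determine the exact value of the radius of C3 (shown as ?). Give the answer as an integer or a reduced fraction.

1. [ext C2·C3]  r_C3² + (26/3)r_C3 − 64/3 = 0  ⇒  r_C3 = 2 (r>0 drops 1)
2. [ext C3·C4]  r_C3² + (28/3)r_C3 − 68/3 = 0  ⇒  r_C3 = 2 (r>0 drops 1)

2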